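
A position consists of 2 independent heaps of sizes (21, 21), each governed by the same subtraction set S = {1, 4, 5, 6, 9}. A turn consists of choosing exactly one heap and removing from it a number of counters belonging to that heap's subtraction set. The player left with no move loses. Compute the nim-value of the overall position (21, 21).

All heaps use S = {1, 4, 5, 6, 9}:
G(0) = 0
G(1) = mex{0} = 1
G(2) = mex{1} = 0
G(3) = mex{0} = 1
G(4) = mex{1,0} = 2
G(5) = mex{2,1,0} = 3
G(6) = mex{3,0,1,0} = 2
G(7) = mex{2,1,0,1} = 3
G(8) = mex{3,2,1,0} = 4
G(9) = mex{4,3,2,1,0} = 5
G(10) = mex{5,2,3,2,1} = 0
G(11) = mex{0,3,2,3,0} = 1
G(12) = mex{1,4,3,2,1} = 0
G(13) = mex{0,5,4,3,2} = 1
G(14) = mex{1,0,5,4,3} = 2
G(15) = mex{2,1,0,5,2} = 3
G(16) = mex{3,0,1,0,3} = 2
G(17) = mex{2,1,0,1,4} = 3
G(18) = mex{3,2,1,0,5} = 4
G(19) = mex{4,3,2,1,0} = 5
G(20) = mex{5,2,3,2,1} = 0
G(21) = mex{0,3,2,3,0} = 1
Heap A: G(21) = 1.
Heap B: G(21) = 1.
Combined Grundy value = 1 ⊕ 1 = 0.

0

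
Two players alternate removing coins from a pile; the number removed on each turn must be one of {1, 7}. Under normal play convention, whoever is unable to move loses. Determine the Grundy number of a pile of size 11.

1

G(0) = 0
G(1) = mex{0} = 1
G(2) = mex{1} = 0
G(3) = mex{0} = 1
G(4) = mex{1} = 0
G(5) = mex{0} = 1
G(6) = mex{1} = 0
G(7) = mex{0,0} = 1
G(8) = mex{1,1} = 0
G(9) = mex{0,0} = 1
G(10) = mex{1,1} = 0
G(11) = mex{0,0} = 1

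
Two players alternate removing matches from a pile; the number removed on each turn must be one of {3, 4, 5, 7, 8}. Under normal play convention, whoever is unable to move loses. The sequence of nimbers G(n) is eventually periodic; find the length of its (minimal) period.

11

n :  0  1  2  3  4  5  6  7  8  9 10 11 12 13 14 15 16 17 18 19 20 21 22 23
G :  0  0  0  1  1  1  2  2  2  3  3  0  0  0  1  1  1  2  2  2  3  3  0  0
G(n+11) = G(n) holds for n = 0,…,7 (a full window of length max(S) = 8), so the sequence is purely periodic with period 11.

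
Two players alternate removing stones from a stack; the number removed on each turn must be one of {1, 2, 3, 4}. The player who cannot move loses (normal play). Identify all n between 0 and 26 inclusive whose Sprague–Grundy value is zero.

n :  0  1  2  3  4  5  6  7  8  9 10 11 12 13 14 15 16 17 18 19 20 21 22 23 24 25 26
G :  0  1  2  3  4  0  1  2  3  4  0  1  2  3  4  0  1  2  3  4  0  1  2  3  4  0  1
P-positions are exactly the n with G(n) = 0.

0, 5, 10, 15, 20, 25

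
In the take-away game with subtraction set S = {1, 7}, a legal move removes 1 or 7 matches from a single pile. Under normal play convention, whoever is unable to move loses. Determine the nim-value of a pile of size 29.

G(0) = 0
G(1) = mex{0} = 1
G(2) = mex{1} = 0
G(3) = mex{0} = 1
G(4) = mex{1} = 0
G(5) = mex{0} = 1
G(6) = mex{1} = 0
G(7) = mex{0,0} = 1
G(8) = mex{1,1} = 0
G(9) = mex{0,0} = 1
G(10) = mex{1,1} = 0
G(11) = mex{0,0} = 1
G(12) = mex{1,1} = 0
G(13) = mex{0,0} = 1
G(14) = mex{1,1} = 0
G(15) = mex{0,0} = 1
G(16) = mex{1,1} = 0
G(17) = mex{0,0} = 1
G(18) = mex{1,1} = 0
G(19) = mex{0,0} = 1
G(20) = mex{1,1} = 0
G(21) = mex{0,0} = 1
G(22) = mex{1,1} = 0
G(23) = mex{0,0} = 1
G(24) = mex{1,1} = 0
G(25) = mex{0,0} = 1
G(26) = mex{1,1} = 0
G(27) = mex{0,0} = 1
G(28) = mex{1,1} = 0
G(29) = mex{0,0} = 1

1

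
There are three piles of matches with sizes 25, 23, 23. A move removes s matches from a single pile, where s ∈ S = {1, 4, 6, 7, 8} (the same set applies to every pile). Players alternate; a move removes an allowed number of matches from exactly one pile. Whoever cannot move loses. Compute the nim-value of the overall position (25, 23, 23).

4

All piles use S = {1, 4, 6, 7, 8}:
G(0) = 0
G(1) = mex{0} = 1
G(2) = mex{1} = 0
G(3) = mex{0} = 1
G(4) = mex{1,0} = 2
G(5) = mex{2,1} = 0
G(6) = mex{0,0,0} = 1
G(7) = mex{1,1,1,0} = 2
G(8) = mex{2,2,0,1,0} = 3
G(9) = mex{3,0,1,0,1} = 2
G(10) = mex{2,1,2,1,0} = 3
G(11) = mex{3,2,0,2,1} = 4
G(12) = mex{4,3,1,0,2} = 5
G(13) = mex{5,2,2,1,0} = 3
G(14) = mex{3,3,3,2,1} = 0
G(15) = mex{0,4,2,3,2} = 1
G(16) = mex{1,5,3,2,3} = 0
G(17) = mex{0,3,4,3,2} = 1
G(18) = mex{1,0,5,4,3} = 2
G(19) = mex{2,1,3,5,4} = 0
G(20) = mex{0,0,0,3,5} = 1
G(21) = mex{1,1,1,0,3} = 2
G(22) = mex{2,2,0,1,0} = 3
G(23) = mex{3,0,1,0,1} = 2
G(24) = mex{2,1,2,1,0} = 3
G(25) = mex{3,2,0,2,1} = 4
Pile A: G(25) = 4.
Pile B: G(23) = 2.
Pile C: G(23) = 2.
Combined Grundy value = 4 ⊕ 2 ⊕ 2 = 4.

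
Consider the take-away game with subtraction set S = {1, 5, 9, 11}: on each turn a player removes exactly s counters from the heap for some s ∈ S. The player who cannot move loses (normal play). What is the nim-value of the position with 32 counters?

0

G(0) = 0
G(1) = mex{0} = 1
G(2) = mex{1} = 0
G(3) = mex{0} = 1
G(4) = mex{1} = 0
G(5) = mex{0,0} = 1
G(6) = mex{1,1} = 0
G(7) = mex{0,0} = 1
G(8) = mex{1,1} = 0
G(9) = mex{0,0,0} = 1
G(10) = mex{1,1,1} = 0
G(11) = mex{0,0,0,0} = 1
G(12) = mex{1,1,1,1} = 0
G(13) = mex{0,0,0,0} = 1
G(14) = mex{1,1,1,1} = 0
G(15) = mex{0,0,0,0} = 1
G(16) = mex{1,1,1,1} = 0
G(17) = mex{0,0,0,0} = 1
G(18) = mex{1,1,1,1} = 0
G(19) = mex{0,0,0,0} = 1
G(20) = mex{1,1,1,1} = 0
G(21) = mex{0,0,0,0} = 1
G(22) = mex{1,1,1,1} = 0
G(23) = mex{0,0,0,0} = 1
G(24) = mex{1,1,1,1} = 0
G(25) = mex{0,0,0,0} = 1
G(26) = mex{1,1,1,1} = 0
G(27) = mex{0,0,0,0} = 1
G(28) = mex{1,1,1,1} = 0
G(29) = mex{0,0,0,0} = 1
G(30) = mex{1,1,1,1} = 0
G(31) = mex{0,0,0,0} = 1
G(32) = mex{1,1,1,1} = 0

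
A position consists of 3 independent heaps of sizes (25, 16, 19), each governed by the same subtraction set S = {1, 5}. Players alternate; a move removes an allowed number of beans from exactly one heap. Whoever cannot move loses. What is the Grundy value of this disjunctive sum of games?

0

All heaps use S = {1, 5}:
G(0) = 0
G(1) = mex{0} = 1
G(2) = mex{1} = 0
G(3) = mex{0} = 1
G(4) = mex{1} = 0
G(5) = mex{0,0} = 1
G(6) = mex{1,1} = 0
G(7) = mex{0,0} = 1
G(8) = mex{1,1} = 0
G(9) = mex{0,0} = 1
G(10) = mex{1,1} = 0
G(11) = mex{0,0} = 1
G(12) = mex{1,1} = 0
G(13) = mex{0,0} = 1
G(14) = mex{1,1} = 0
G(15) = mex{0,0} = 1
G(16) = mex{1,1} = 0
G(17) = mex{0,0} = 1
G(18) = mex{1,1} = 0
G(19) = mex{0,0} = 1
G(20) = mex{1,1} = 0
G(21) = mex{0,0} = 1
G(22) = mex{1,1} = 0
G(23) = mex{0,0} = 1
G(24) = mex{1,1} = 0
G(25) = mex{0,0} = 1
Heap A: G(25) = 1.
Heap B: G(16) = 0.
Heap C: G(19) = 1.
Combined Grundy value = 1 ⊕ 0 ⊕ 1 = 0.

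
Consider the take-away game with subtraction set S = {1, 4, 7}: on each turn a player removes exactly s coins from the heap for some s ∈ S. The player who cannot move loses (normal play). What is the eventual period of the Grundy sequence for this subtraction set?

8

n :  0  1  2  3  4  5  6  7  8  9 10 11 12 13 14 15 16 17
G :  0  1  0  1  2  0  1  2  0  1  0  1  2  0  1  2  0  1
G(n+8) = G(n) holds for n = 0,…,6 (a full window of length max(S) = 7), so the sequence is purely periodic with period 8.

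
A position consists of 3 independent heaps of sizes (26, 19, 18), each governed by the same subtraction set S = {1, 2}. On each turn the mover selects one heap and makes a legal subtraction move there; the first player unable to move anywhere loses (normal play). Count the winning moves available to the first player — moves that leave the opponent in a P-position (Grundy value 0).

2

All heaps use S = {1, 2}:
G(0) = 0
G(1) = mex{0} = 1
G(2) = mex{1,0} = 2
G(3) = mex{2,1} = 0
G(4) = mex{0,2} = 1
G(5) = mex{1,0} = 2
G(6) = mex{2,1} = 0
G(7) = mex{0,2} = 1
G(8) = mex{1,0} = 2
G(9) = mex{2,1} = 0
G(10) = mex{0,2} = 1
G(11) = mex{1,0} = 2
G(12) = mex{2,1} = 0
G(13) = mex{0,2} = 1
G(14) = mex{1,0} = 2
G(15) = mex{2,1} = 0
G(16) = mex{0,2} = 1
G(17) = mex{1,0} = 2
G(18) = mex{2,1} = 0
G(19) = mex{0,2} = 1
G(20) = mex{1,0} = 2
G(21) = mex{2,1} = 0
G(22) = mex{0,2} = 1
G(23) = mex{1,0} = 2
G(24) = mex{2,1} = 0
G(25) = mex{0,2} = 1
G(26) = mex{1,0} = 2
Heap A: G(26) = 2.
Heap B: G(19) = 1.
Heap C: G(18) = 0.
Combined Grundy value = 2 ⊕ 1 ⊕ 0 = 3.
A winning move leaves total XOR = 0, i.e. changes one component's Grundy value g to g ⊕ X where X is the current total.
Heap A: need g' = 2⊕3 = 1. Options: 26−1→G=1, 26−2→G=0. Hits: 1.
Heap B: need g' = 1⊕3 = 2. Options: 19−1→G=0, 19−2→G=2. Hits: 1.
Heap C: need g' = 0⊕3 = 3. Options: 18−1→G=2, 18−2→G=1. Hits: 0.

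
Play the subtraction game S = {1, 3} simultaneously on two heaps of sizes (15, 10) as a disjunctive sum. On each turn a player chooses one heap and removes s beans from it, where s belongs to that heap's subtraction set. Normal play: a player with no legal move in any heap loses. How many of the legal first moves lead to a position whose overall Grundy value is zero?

All heaps use S = {1, 3}:
G(0) = 0
G(1) = mex{0} = 1
G(2) = mex{1} = 0
G(3) = mex{0,0} = 1
G(4) = mex{1,1} = 0
G(5) = mex{0,0} = 1
G(6) = mex{1,1} = 0
G(7) = mex{0,0} = 1
G(8) = mex{1,1} = 0
G(9) = mex{0,0} = 1
G(10) = mex{1,1} = 0
G(11) = mex{0,0} = 1
G(12) = mex{1,1} = 0
G(13) = mex{0,0} = 1
G(14) = mex{1,1} = 0
G(15) = mex{0,0} = 1
Heap A: G(15) = 1.
Heap B: G(10) = 0.
Combined Grundy value = 1 ⊕ 0 = 1.
A winning move leaves total XOR = 0, i.e. changes one component's Grundy value g to g ⊕ X where X is the current total.
Heap A: need g' = 1⊕1 = 0. Options: 15−1→G=0, 15−3→G=0. Hits: 2.
Heap B: need g' = 0⊕1 = 1. Options: 10−1→G=1, 10−3→G=1. Hits: 2.

4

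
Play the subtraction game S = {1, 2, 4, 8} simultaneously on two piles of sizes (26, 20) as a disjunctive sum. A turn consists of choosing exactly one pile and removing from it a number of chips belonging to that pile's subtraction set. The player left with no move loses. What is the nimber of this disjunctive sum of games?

All piles use S = {1, 2, 4, 8}:
G(0) = 0
G(1) = mex{0} = 1
G(2) = mex{1,0} = 2
G(3) = mex{2,1} = 0
G(4) = mex{0,2,0} = 1
G(5) = mex{1,0,1} = 2
G(6) = mex{2,1,2} = 0
G(7) = mex{0,2,0} = 1
G(8) = mex{1,0,1,0} = 2
G(9) = mex{2,1,2,1} = 0
G(10) = mex{0,2,0,2} = 1
G(11) = mex{1,0,1,0} = 2
G(12) = mex{2,1,2,1} = 0
G(13) = mex{0,2,0,2} = 1
G(14) = mex{1,0,1,0} = 2
G(15) = mex{2,1,2,1} = 0
G(16) = mex{0,2,0,2} = 1
G(17) = mex{1,0,1,0} = 2
G(18) = mex{2,1,2,1} = 0
G(19) = mex{0,2,0,2} = 1
G(20) = mex{1,0,1,0} = 2
G(21) = mex{2,1,2,1} = 0
G(22) = mex{0,2,0,2} = 1
G(23) = mex{1,0,1,0} = 2
G(24) = mex{2,1,2,1} = 0
G(25) = mex{0,2,0,2} = 1
G(26) = mex{1,0,1,0} = 2
Pile A: G(26) = 2.
Pile B: G(20) = 2.
Combined Grundy value = 2 ⊕ 2 = 0.

0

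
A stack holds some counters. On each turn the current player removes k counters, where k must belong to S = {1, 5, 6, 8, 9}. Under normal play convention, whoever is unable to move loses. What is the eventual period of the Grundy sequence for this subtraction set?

14

G(0) = 0
G(1) = mex{0} = 1
G(2) = mex{1} = 0
G(3) = mex{0} = 1
G(4) = mex{1} = 0
G(5) = mex{0,0} = 1
G(6) = mex{1,1,0} = 2
G(7) = mex{2,0,1} = 3
G(8) = mex{3,1,0,0} = 2
G(9) = mex{2,0,1,1,0} = 3
G(10) = mex{3,1,0,0,1} = 2
G(11) = mex{2,2,1,1,0} = 3
G(12) = mex{3,3,2,0,1} = 4
G(13) = mex{4,2,3,1,0} = 5
G(14) = mex{5,3,2,2,1} = 0
G(15) = mex{0,2,3,3,2} = 1
G(16) = mex{1,3,2,2,3} = 0
G(17) = mex{0,4,3,3,2} = 1
G(18) = mex{1,5,4,2,3} = 0
G(19) = mex{0,0,5,3,2} = 1
G(20) = mex{1,1,0,4,3} = 2
G(21) = mex{2,0,1,5,4} = 3
G(22) = mex{3,1,0,0,5} = 2
G(23) = mex{2,0,1,1,0} = 3
G(24) = mex{3,1,0,0,1} = 2
G(25) = mex{2,2,1,1,0} = 3
G(26) = mex{3,3,2,0,1} = 4
G(27) = mex{4,2,3,1,0} = 5
G(28) = mex{5,3,2,2,1} = 0
G(29) = mex{0,2,3,3,2} = 1
G(n+14) = G(n) holds for n = 0,…,8 (a full window of length max(S) = 9), so the sequence is purely periodic with period 14.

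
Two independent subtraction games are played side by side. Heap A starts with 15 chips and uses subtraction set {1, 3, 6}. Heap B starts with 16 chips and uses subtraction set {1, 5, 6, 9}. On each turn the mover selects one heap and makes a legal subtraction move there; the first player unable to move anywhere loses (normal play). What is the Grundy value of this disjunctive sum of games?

Heap A, S = {1, 3, 6}:
n :  0  1  2  3  4  5  6  7  8  9 10 11 12 13 14 15
G :  0  1  0  1  0  1  2  3  2  0  1  0  1  0  1  2
G_A(15) = 2.
Heap B, S = {1, 5, 6, 9}:
G(0) = 0
G(1) = mex{0} = 1
G(2) = mex{1} = 0
G(3) = mex{0} = 1
G(4) = mex{1} = 0
G(5) = mex{0,0} = 1
G(6) = mex{1,1,0} = 2
G(7) = mex{2,0,1} = 3
G(8) = mex{3,1,0} = 2
G(9) = mex{2,0,1,0} = 3
G(10) = mex{3,1,0,1} = 2
G(11) = mex{2,2,1,0} = 3
G(12) = mex{3,3,2,1} = 0
G(13) = mex{0,2,3,0} = 1
G(14) = mex{1,3,2,1} = 0
G(15) = mex{0,2,3,2} = 1
G(16) = mex{1,3,2,3} = 0
G_B(16) = 0.
Combined Grundy value = 2 ⊕ 0 = 2.

2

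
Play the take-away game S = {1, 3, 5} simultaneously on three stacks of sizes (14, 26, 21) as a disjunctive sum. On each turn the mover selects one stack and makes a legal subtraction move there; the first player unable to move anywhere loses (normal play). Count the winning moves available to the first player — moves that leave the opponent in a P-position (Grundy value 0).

All stacks use S = {1, 3, 5}:
n :  0  1  2  3  4  5  6  7  8  9 10 11 12 13 14 15 16 17 18 19 20 21 22 23 24 25 26
G :  0  1  0  1  0  1  0  1  0  1  0  1  0  1  0  1  0  1  0  1  0  1  0  1  0  1  0
Stack A: G(14) = 0.
Stack B: G(26) = 0.
Stack C: G(21) = 1.
Combined Grundy value = 0 ⊕ 0 ⊕ 1 = 1.
A winning move leaves total XOR = 0, i.e. changes one component's Grundy value g to g ⊕ X where X is the current total.
Stack A: need g' = 0⊕1 = 1. Options: 14−1→G=1, 14−3→G=1, 14−5→G=1. Hits: 3.
Stack B: need g' = 0⊕1 = 1. Options: 26−1→G=1, 26−3→G=1, 26−5→G=1. Hits: 3.
Stack C: need g' = 1⊕1 = 0. Options: 21−1→G=0, 21−3→G=0, 21−5→G=0. Hits: 3.

9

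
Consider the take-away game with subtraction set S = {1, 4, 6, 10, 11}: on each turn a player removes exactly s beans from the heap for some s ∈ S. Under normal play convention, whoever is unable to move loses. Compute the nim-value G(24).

G(0) = 0
G(1) = mex{0} = 1
G(2) = mex{1} = 0
G(3) = mex{0} = 1
G(4) = mex{1,0} = 2
G(5) = mex{2,1} = 0
G(6) = mex{0,0,0} = 1
G(7) = mex{1,1,1} = 0
G(8) = mex{0,2,0} = 1
G(9) = mex{1,0,1} = 2
G(10) = mex{2,1,2,0} = 3
G(11) = mex{3,0,0,1,0} = 2
G(12) = mex{2,1,1,0,1} = 3
G(13) = mex{3,2,0,1,0} = 4
G(14) = mex{4,3,1,2,1} = 0
G(15) = mex{0,2,2,0,2} = 1
G(16) = mex{1,3,3,1,0} = 2
G(17) = mex{2,4,2,0,1} = 3
G(18) = mex{3,0,3,1,0} = 2
G(19) = mex{2,1,4,2,1} = 0
G(20) = mex{0,2,0,3,2} = 1
G(21) = mex{1,3,1,2,3} = 0
G(22) = mex{0,2,2,3,2} = 1
G(23) = mex{1,0,3,4,3} = 2
G(24) = mex{2,1,2,0,4} = 3

3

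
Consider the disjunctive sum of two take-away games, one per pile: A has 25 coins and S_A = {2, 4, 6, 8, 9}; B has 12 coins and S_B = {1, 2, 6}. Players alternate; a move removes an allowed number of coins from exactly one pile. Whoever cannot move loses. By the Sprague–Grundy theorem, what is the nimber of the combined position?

3

Pile A, S = {2, 4, 6, 8, 9}:
n :  0  1  2  3  4  5  6  7  8  9 10 11 12 13 14 15 16 17 18 19 20 21 22 23 24 25
G :  0  0  1  1  2  2  3  3  4  4  5  0  0  1  1  2  2  3  3  4  4  5  0  0  1  1
G_A(25) = 1.
Pile B, S = {1, 2, 6}:
G(0) = 0
G(1) = mex{0} = 1
G(2) = mex{1,0} = 2
G(3) = mex{2,1} = 0
G(4) = mex{0,2} = 1
G(5) = mex{1,0} = 2
G(6) = mex{2,1,0} = 3
G(7) = mex{3,2,1} = 0
G(8) = mex{0,3,2} = 1
G(9) = mex{1,0,0} = 2
G(10) = mex{2,1,1} = 0
G(11) = mex{0,2,2} = 1
G(12) = mex{1,0,3} = 2
G_B(12) = 2.
Combined Grundy value = 1 ⊕ 2 = 3.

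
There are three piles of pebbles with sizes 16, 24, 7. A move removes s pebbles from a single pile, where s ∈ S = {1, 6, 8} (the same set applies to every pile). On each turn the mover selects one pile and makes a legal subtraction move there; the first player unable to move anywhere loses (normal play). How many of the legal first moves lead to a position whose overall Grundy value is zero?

All piles use S = {1, 6, 8}:
n :  0  1  2  3  4  5  6  7  8  9 10 11 12 13 14 15 16 17 18 19 20 21 22 23 24
G :  0  1  0  1  0  1  2  0  1  0  1  0  1  2  0  1  0  1  0  1  2  0  1  0  1
Pile A: G(16) = 0.
Pile B: G(24) = 1.
Pile C: G(7) = 0.
Combined Grundy value = 0 ⊕ 1 ⊕ 0 = 1.
A winning move leaves total XOR = 0, i.e. changes one component's Grundy value g to g ⊕ X where X is the current total.
Pile A: need g' = 0⊕1 = 1. Options: 16−1→G=1, 16−6→G=1, 16−8→G=1. Hits: 3.
Pile B: need g' = 1⊕1 = 0. Options: 24−1→G=0, 24−6→G=0, 24−8→G=0. Hits: 3.
Pile C: need g' = 0⊕1 = 1. Options: 7−1→G=2, 7−6→G=1. Hits: 1.

7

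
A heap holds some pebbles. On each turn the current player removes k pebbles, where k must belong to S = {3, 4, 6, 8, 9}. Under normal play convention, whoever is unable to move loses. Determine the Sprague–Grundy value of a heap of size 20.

n :  0  1  2  3  4  5  6  7  8  9 10 11 12 13 14 15 16 17 18 19 20
G :  0  0  0  1  1  1  2  2  2  3  3  3  0  0  0  1  1  1  2  2  2

2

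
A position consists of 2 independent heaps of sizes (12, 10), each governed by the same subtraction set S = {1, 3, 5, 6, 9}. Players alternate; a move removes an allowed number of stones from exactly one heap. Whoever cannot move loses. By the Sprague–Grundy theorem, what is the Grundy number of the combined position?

2

All heaps use S = {1, 3, 5, 6, 9}:
G(0) = 0
G(1) = mex{0} = 1
G(2) = mex{1} = 0
G(3) = mex{0,0} = 1
G(4) = mex{1,1} = 0
G(5) = mex{0,0,0} = 1
G(6) = mex{1,1,1,0} = 2
G(7) = mex{2,0,0,1} = 3
G(8) = mex{3,1,1,0} = 2
G(9) = mex{2,2,0,1,0} = 3
G(10) = mex{3,3,1,0,1} = 2
G(11) = mex{2,2,2,1,0} = 3
G(12) = mex{3,3,3,2,1} = 0
Heap A: G(12) = 0.
Heap B: G(10) = 2.
Combined Grundy value = 0 ⊕ 2 = 2.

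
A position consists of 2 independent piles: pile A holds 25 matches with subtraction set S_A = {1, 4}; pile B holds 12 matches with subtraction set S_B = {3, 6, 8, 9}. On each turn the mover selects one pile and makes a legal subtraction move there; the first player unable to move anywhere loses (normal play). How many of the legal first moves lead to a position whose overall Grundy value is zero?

Pile A, S = {1, 4}:
G(0) = 0
G(1) = mex{0} = 1
G(2) = mex{1} = 0
G(3) = mex{0} = 1
G(4) = mex{1,0} = 2
G(5) = mex{2,1} = 0
G(6) = mex{0,0} = 1
G(7) = mex{1,1} = 0
G(8) = mex{0,2} = 1
G(9) = mex{1,0} = 2
G(10) = mex{2,1} = 0
G(11) = mex{0,0} = 1
G(12) = mex{1,1} = 0
G(13) = mex{0,2} = 1
G(14) = mex{1,0} = 2
G(15) = mex{2,1} = 0
G(16) = mex{0,0} = 1
G(17) = mex{1,1} = 0
G(18) = mex{0,2} = 1
G(19) = mex{1,0} = 2
G(20) = mex{2,1} = 0
G(21) = mex{0,0} = 1
G(22) = mex{1,1} = 0
G(23) = mex{0,2} = 1
G(24) = mex{1,0} = 2
G(25) = mex{2,1} = 0
G_A(25) = 0.
Pile B, S = {3, 6, 8, 9}:
G(0) = 0
G(1) = mex{} = 0
G(2) = mex{} = 0
G(3) = mex{0} = 1
G(4) = mex{0} = 1
G(5) = mex{0} = 1
G(6) = mex{1,0} = 2
G(7) = mex{1,0} = 2
G(8) = mex{1,0,0} = 2
G(9) = mex{2,1,0,0} = 3
G(10) = mex{2,1,0,0} = 3
G(11) = mex{2,1,1,0} = 3
G(12) = mex{3,2,1,1} = 0
G_B(12) = 0.
Combined Grundy value = 0 ⊕ 0 = 0.
A winning move leaves total XOR = 0, i.e. changes one component's Grundy value g to g ⊕ X where X is the current total.
Pile A: target g' = 0⊕0 = 0, but every legal move changes the Grundy value (mex property), so 0 moves.
Pile B: target g' = 0⊕0 = 0, but every legal move changes the Grundy value (mex property), so 0 moves.

0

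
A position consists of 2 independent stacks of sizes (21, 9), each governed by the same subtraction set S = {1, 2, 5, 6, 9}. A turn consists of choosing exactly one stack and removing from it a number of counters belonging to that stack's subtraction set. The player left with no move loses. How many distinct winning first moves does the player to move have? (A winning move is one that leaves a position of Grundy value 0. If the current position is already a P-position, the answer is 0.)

6

All stacks use S = {1, 2, 5, 6, 9}:
G(0) = 0
G(1) = mex{0} = 1
G(2) = mex{1,0} = 2
G(3) = mex{2,1} = 0
G(4) = mex{0,2} = 1
G(5) = mex{1,0,0} = 2
G(6) = mex{2,1,1,0} = 3
G(7) = mex{3,2,2,1} = 0
G(8) = mex{0,3,0,2} = 1
G(9) = mex{1,0,1,0,0} = 2
G(10) = mex{2,1,2,1,1} = 0
G(11) = mex{0,2,3,2,2} = 1
G(12) = mex{1,0,0,3,0} = 2
G(13) = mex{2,1,1,0,1} = 3
G(14) = mex{3,2,2,1,2} = 0
G(15) = mex{0,3,0,2,3} = 1
G(16) = mex{1,0,1,0,0} = 2
G(17) = mex{2,1,2,1,1} = 0
G(18) = mex{0,2,3,2,2} = 1
G(19) = mex{1,0,0,3,0} = 2
G(20) = mex{2,1,1,0,1} = 3
G(21) = mex{3,2,2,1,2} = 0
Stack A: G(21) = 0.
Stack B: G(9) = 2.
Combined Grundy value = 0 ⊕ 2 = 2.
A winning move leaves total XOR = 0, i.e. changes one component's Grundy value g to g ⊕ X where X is the current total.
Stack A: need g' = 0⊕2 = 2. Options: 21−1→G=3, 21−2→G=2, 21−5→G=2, 21−6→G=1, 21−9→G=2. Hits: 3.
Stack B: need g' = 2⊕2 = 0. Options: 9−1→G=1, 9−2→G=0, 9−5→G=1, 9−6→G=0, 9−9→G=0. Hits: 3.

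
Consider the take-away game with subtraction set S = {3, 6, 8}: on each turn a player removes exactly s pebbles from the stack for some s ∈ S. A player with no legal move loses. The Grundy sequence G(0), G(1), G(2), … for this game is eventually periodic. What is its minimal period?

11

n :  0  1  2  3  4  5  6  7  8  9 10 11 12 13 14 15 16 17 18 19 20 21 22 23
G :  0  0  0  1  1  1  2  2  2  3  3  0  0  0  1  1  1  2  2  2  3  3  0  0
G(n+11) = G(n) holds for n = 0,…,7 (a full window of length max(S) = 8), so the sequence is purely periodic with period 11.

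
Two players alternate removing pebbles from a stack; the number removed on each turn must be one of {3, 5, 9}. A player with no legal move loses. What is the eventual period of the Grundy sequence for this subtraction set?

G(0) = 0
G(1) = mex{} = 0
G(2) = mex{} = 0
G(3) = mex{0} = 1
G(4) = mex{0} = 1
G(5) = mex{0,0} = 1
G(6) = mex{1,0} = 2
G(7) = mex{1,0} = 2
G(8) = mex{1,1} = 0
G(9) = mex{2,1,0} = 3
G(10) = mex{2,1,0} = 3
G(11) = mex{0,2,0} = 1
G(12) = mex{3,2,1} = 0
G(13) = mex{3,0,1} = 2
G(14) = mex{1,3,1} = 0
G(15) = mex{0,3,2} = 1
G(16) = mex{2,1,2} = 0
G(17) = mex{0,0,0} = 1
G(18) = mex{1,2,3} = 0
G(19) = mex{0,0,3} = 1
G(20) = mex{1,1,1} = 0
G(21) = mex{0,0,0} = 1
G(22) = mex{1,1,2} = 0
G(23) = mex{0,0,0} = 1
G(24) = mex{1,1,1} = 0
G(25) = mex{0,0,0} = 1
G(26) = mex{1,1,1} = 0
From n = 14 onward G(n+2) = G(n); since this holds over max(S) = 9 consecutive positions the period is 2 (pre-period 14).

2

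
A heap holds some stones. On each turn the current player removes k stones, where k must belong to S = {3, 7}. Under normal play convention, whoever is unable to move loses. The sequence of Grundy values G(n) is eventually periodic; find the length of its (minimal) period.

n :  0  1  2  3  4  5  6  7  8  9 10 11 12 13 14 15 16 17 18 19 20 21
G :  0  0  0  1  1  1  0  2  2  1  0  0  0  1  1  1  0  2  2  1  0  0
G(n+10) = G(n) holds for n = 0,…,6 (a full window of length max(S) = 7), so the sequence is purely periodic with period 10.

10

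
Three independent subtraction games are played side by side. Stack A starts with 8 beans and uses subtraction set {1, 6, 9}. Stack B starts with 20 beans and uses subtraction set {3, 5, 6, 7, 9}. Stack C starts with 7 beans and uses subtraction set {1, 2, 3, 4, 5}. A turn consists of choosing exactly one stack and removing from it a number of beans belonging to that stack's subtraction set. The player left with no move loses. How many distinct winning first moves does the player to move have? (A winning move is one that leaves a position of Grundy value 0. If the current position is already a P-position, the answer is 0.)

Stack A, S = {1, 6, 9}:
n : 0 1 2 3 4 5 6 7 8
G : 0 1 0 1 0 1 2 0 1
G_A(8) = 1.
Stack B, S = {3, 5, 6, 7, 9}:
n :  0  1  2  3  4  5  6  7  8  9 10 11 12 13 14 15 16 17 18 19 20
G :  0  0  0  1  1  1  2  2  2  3  3  3  0  0  0  1  1  1  2  2  2
G_B(20) = 2.
Stack C, S = {1, 2, 3, 4, 5}:
G(0) = 0
G(1) = mex{0} = 1
G(2) = mex{1,0} = 2
G(3) = mex{2,1,0} = 3
G(4) = mex{3,2,1,0} = 4
G(5) = mex{4,3,2,1,0} = 5
G(6) = mex{5,4,3,2,1} = 0
G(7) = mex{0,5,4,3,2} = 1
G_C(7) = 1.
Combined Grundy value = 1 ⊕ 2 ⊕ 1 = 2.
A winning move leaves total XOR = 0, i.e. changes one component's Grundy value g to g ⊕ X where X is the current total.
Stack A: need g' = 1⊕2 = 3. Options: 8−1→G=0, 8−6→G=0. Hits: 0.
Stack B: need g' = 2⊕2 = 0. Options: 20−3→G=1, 20−5→G=1, 20−6→G=0, 20−7→G=0, 20−9→G=3. Hits: 2.
Stack C: need g' = 1⊕2 = 3. Options: 7−1→G=0, 7−2→G=5, 7−3→G=4, 7−4→G=3, 7−5→G=2. Hits: 1.

3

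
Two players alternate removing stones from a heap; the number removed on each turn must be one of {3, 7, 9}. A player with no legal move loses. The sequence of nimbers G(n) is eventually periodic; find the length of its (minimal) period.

G(0) = 0
G(1) = mex{} = 0
G(2) = mex{} = 0
G(3) = mex{0} = 1
G(4) = mex{0} = 1
G(5) = mex{0} = 1
G(6) = mex{1} = 0
G(7) = mex{1,0} = 2
G(8) = mex{1,0} = 2
G(9) = mex{0,0,0} = 1
G(10) = mex{2,1,0} = 3
G(11) = mex{2,1,0} = 3
G(12) = mex{1,1,1} = 0
G(13) = mex{3,0,1} = 2
G(14) = mex{3,2,1} = 0
G(15) = mex{0,2,0} = 1
G(16) = mex{2,1,2} = 0
G(17) = mex{0,3,2} = 1
G(18) = mex{1,3,1} = 0
G(19) = mex{0,0,3} = 1
G(20) = mex{1,2,3} = 0
G(21) = mex{0,0,0} = 1
G(22) = mex{1,1,2} = 0
G(23) = mex{0,0,0} = 1
G(24) = mex{1,1,1} = 0
G(25) = mex{0,0,0} = 1
G(26) = mex{1,1,1} = 0
From n = 14 onward G(n+2) = G(n); since this holds over max(S) = 9 consecutive positions the period is 2 (pre-period 14).

2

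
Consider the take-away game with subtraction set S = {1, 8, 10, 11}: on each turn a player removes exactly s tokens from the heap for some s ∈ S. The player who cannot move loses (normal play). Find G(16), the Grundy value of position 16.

n :  0  1  2  3  4  5  6  7  8  9 10 11 12 13 14 15 16
G :  0  1  0  1  0  1  0  1  2  0  1  2  3  2  3  2  3

3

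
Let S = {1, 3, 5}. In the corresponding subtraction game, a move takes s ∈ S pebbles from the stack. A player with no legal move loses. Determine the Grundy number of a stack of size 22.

G(0) = 0
G(1) = mex{0} = 1
G(2) = mex{1} = 0
G(3) = mex{0,0} = 1
G(4) = mex{1,1} = 0
G(5) = mex{0,0,0} = 1
G(6) = mex{1,1,1} = 0
G(7) = mex{0,0,0} = 1
G(8) = mex{1,1,1} = 0
G(9) = mex{0,0,0} = 1
G(10) = mex{1,1,1} = 0
G(11) = mex{0,0,0} = 1
G(12) = mex{1,1,1} = 0
G(13) = mex{0,0,0} = 1
G(14) = mex{1,1,1} = 0
G(15) = mex{0,0,0} = 1
G(16) = mex{1,1,1} = 0
G(17) = mex{0,0,0} = 1
G(18) = mex{1,1,1} = 0
G(19) = mex{0,0,0} = 1
G(20) = mex{1,1,1} = 0
G(21) = mex{0,0,0} = 1
G(22) = mex{1,1,1} = 0

0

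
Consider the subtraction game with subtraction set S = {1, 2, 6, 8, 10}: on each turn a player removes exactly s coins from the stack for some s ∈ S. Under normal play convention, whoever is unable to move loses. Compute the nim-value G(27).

4

G(0) = 0
G(1) = mex{0} = 1
G(2) = mex{1,0} = 2
G(3) = mex{2,1} = 0
G(4) = mex{0,2} = 1
G(5) = mex{1,0} = 2
G(6) = mex{2,1,0} = 3
G(7) = mex{3,2,1} = 0
G(8) = mex{0,3,2,0} = 1
G(9) = mex{1,0,0,1} = 2
G(10) = mex{2,1,1,2,0} = 3
G(11) = mex{3,2,2,0,1} = 4
G(12) = mex{4,3,3,1,2} = 0
G(13) = mex{0,4,0,2,0} = 1
G(14) = mex{1,0,1,3,1} = 2
G(15) = mex{2,1,2,0,2} = 3
G(16) = mex{3,2,3,1,3} = 0
G(17) = mex{0,3,4,2,0} = 1
G(18) = mex{1,0,0,3,1} = 2
G(19) = mex{2,1,1,4,2} = 0
G(20) = mex{0,2,2,0,3} = 1
G(21) = mex{1,0,3,1,4} = 2
G(22) = mex{2,1,0,2,0} = 3
G(23) = mex{3,2,1,3,1} = 0
G(24) = mex{0,3,2,0,2} = 1
G(25) = mex{1,0,0,1,3} = 2
G(26) = mex{2,1,1,2,0} = 3
G(27) = mex{3,2,2,0,1} = 4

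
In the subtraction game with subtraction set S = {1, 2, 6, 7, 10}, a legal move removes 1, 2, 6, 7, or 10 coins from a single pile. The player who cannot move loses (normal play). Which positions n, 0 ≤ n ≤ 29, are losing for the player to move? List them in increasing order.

G(0) = 0
G(1) = mex{0} = 1
G(2) = mex{1,0} = 2
G(3) = mex{2,1} = 0
G(4) = mex{0,2} = 1
G(5) = mex{1,0} = 2
G(6) = mex{2,1,0} = 3
G(7) = mex{3,2,1,0} = 4
G(8) = mex{4,3,2,1} = 0
G(9) = mex{0,4,0,2} = 1
G(10) = mex{1,0,1,0,0} = 2
G(11) = mex{2,1,2,1,1} = 0
G(12) = mex{0,2,3,2,2} = 1
G(13) = mex{1,0,4,3,0} = 2
G(14) = mex{2,1,0,4,1} = 3
G(15) = mex{3,2,1,0,2} = 4
G(16) = mex{4,3,2,1,3} = 0
G(17) = mex{0,4,0,2,4} = 1
G(18) = mex{1,0,1,0,0} = 2
G(19) = mex{2,1,2,1,1} = 0
G(20) = mex{0,2,3,2,2} = 1
G(21) = mex{1,0,4,3,0} = 2
G(22) = mex{2,1,0,4,1} = 3
G(23) = mex{3,2,1,0,2} = 4
G(24) = mex{4,3,2,1,3} = 0
G(25) = mex{0,4,0,2,4} = 1
G(26) = mex{1,0,1,0,0} = 2
G(27) = mex{2,1,2,1,1} = 0
G(28) = mex{0,2,3,2,2} = 1
G(29) = mex{1,0,4,3,0} = 2
P-positions are exactly the n with G(n) = 0.

0, 3, 8, 11, 16, 19, 24, 27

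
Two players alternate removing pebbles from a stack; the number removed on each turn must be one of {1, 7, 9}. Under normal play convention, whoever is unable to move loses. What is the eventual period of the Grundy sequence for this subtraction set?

2

n :  0  1  2  3  4  5  6  7  8  9 10 11 12 13 14
G :  0  1  0  1  0  1  0  1  0  1  0  1  0  1  0
G(n+2) = G(n) holds for n = 0,…,8 (a full window of length max(S) = 9), so the sequence is purely periodic with period 2.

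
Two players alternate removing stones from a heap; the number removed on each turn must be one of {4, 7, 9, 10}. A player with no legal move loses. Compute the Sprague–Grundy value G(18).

G(0) = 0
G(1) = mex{} = 0
G(2) = mex{} = 0
G(3) = mex{} = 0
G(4) = mex{0} = 1
G(5) = mex{0} = 1
G(6) = mex{0} = 1
G(7) = mex{0,0} = 1
G(8) = mex{1,0} = 2
G(9) = mex{1,0,0} = 2
G(10) = mex{1,0,0,0} = 2
G(11) = mex{1,1,0,0} = 2
G(12) = mex{2,1,0,0} = 3
G(13) = mex{2,1,1,0} = 3
G(14) = mex{2,1,1,1} = 0
G(15) = mex{2,2,1,1} = 0
G(16) = mex{3,2,1,1} = 0
G(17) = mex{3,2,2,1} = 0
G(18) = mex{0,2,2,2} = 1

1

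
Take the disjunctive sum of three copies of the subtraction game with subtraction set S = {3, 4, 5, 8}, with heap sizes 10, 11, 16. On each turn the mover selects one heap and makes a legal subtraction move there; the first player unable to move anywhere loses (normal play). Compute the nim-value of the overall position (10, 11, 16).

2

All heaps use S = {3, 4, 5, 8}:
n :  0  1  2  3  4  5  6  7  8  9 10 11 12 13 14 15 16
G :  0  0  0  1  1  1  2  2  2  3  3  0  0  0  1  1  1
Heap A: G(10) = 3.
Heap B: G(11) = 0.
Heap C: G(16) = 1.
Combined Grundy value = 3 ⊕ 0 ⊕ 1 = 2.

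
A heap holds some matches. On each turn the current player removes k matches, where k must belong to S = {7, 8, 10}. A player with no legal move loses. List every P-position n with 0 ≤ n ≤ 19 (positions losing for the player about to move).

0, 1, 2, 3, 4, 5, 6, 17, 18, 19

n :  0  1  2  3  4  5  6  7  8  9 10 11 12 13 14 15 16 17 18 19
G :  0  0  0  0  0  0  0  1  1  1  1  1  1  1  2  2  2  0  0  0
P-positions are exactly the n with G(n) = 0.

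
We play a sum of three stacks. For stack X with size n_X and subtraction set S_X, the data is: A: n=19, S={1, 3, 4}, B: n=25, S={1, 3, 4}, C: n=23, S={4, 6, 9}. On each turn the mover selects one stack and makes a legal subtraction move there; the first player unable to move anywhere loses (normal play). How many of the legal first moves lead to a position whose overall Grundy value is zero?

Stack A, S = {1, 3, 4}:
n :  0  1  2  3  4  5  6  7  8  9 10 11 12 13 14 15 16 17 18 19
G :  0  1  0  1  2  3  2  0  1  0  1  2  3  2  0  1  0  1  2  3
G_A(19) = 3.
Stack B, S = {1, 3, 4}:
n :  0  1  2  3  4  5  6  7  8  9 10 11 12 13 14 15 16 17 18 19 20 21 22 23 24 25
G :  0  1  0  1  2  3  2  0  1  0  1  2  3  2  0  1  0  1  2  3  2  0  1  0  1  2
G_B(25) = 2.
Stack C, S = {4, 6, 9}:
n :  0  1  2  3  4  5  6  7  8  9 10 11 12 13 14 15 16 17 18 19 20 21 22 23
G :  0  0  0  0  1  1  1  1  2  2  2  2  3  0  0  0  0  1  1  1  1  2  2  2
G_C(23) = 2.
Combined Grundy value = 3 ⊕ 2 ⊕ 2 = 3.
A winning move leaves total XOR = 0, i.e. changes one component's Grundy value g to g ⊕ X where X is the current total.
Stack A: need g' = 3⊕3 = 0. Options: 19−1→G=2, 19−3→G=0, 19−4→G=1. Hits: 1.
Stack B: need g' = 2⊕3 = 1. Options: 25−1→G=1, 25−3→G=1, 25−4→G=0. Hits: 2.
Stack C: need g' = 2⊕3 = 1. Options: 23−4→G=1, 23−6→G=1, 23−9→G=0. Hits: 2.

5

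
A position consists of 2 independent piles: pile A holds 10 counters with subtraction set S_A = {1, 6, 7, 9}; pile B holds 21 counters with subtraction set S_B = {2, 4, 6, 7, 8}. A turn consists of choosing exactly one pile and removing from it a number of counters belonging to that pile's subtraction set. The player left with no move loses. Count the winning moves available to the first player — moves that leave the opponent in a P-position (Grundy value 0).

3

Pile A, S = {1, 6, 7, 9}:
G(0) = 0
G(1) = mex{0} = 1
G(2) = mex{1} = 0
G(3) = mex{0} = 1
G(4) = mex{1} = 0
G(5) = mex{0} = 1
G(6) = mex{1,0} = 2
G(7) = mex{2,1,0} = 3
G(8) = mex{3,0,1} = 2
G(9) = mex{2,1,0,0} = 3
G(10) = mex{3,0,1,1} = 2
G_A(10) = 2.
Pile B, S = {2, 4, 6, 7, 8}:
G(0) = 0
G(1) = mex{} = 0
G(2) = mex{0} = 1
G(3) = mex{0} = 1
G(4) = mex{1,0} = 2
G(5) = mex{1,0} = 2
G(6) = mex{2,1,0} = 3
G(7) = mex{2,1,0,0} = 3
G(8) = mex{3,2,1,0,0} = 4
G(9) = mex{3,2,1,1,0} = 4
G(10) = mex{4,3,2,1,1} = 0
G(11) = mex{4,3,2,2,1} = 0
G(12) = mex{0,4,3,2,2} = 1
G(13) = mex{0,4,3,3,2} = 1
G(14) = mex{1,0,4,3,3} = 2
G(15) = mex{1,0,4,4,3} = 2
G(16) = mex{2,1,0,4,4} = 3
G(17) = mex{2,1,0,0,4} = 3
G(18) = mex{3,2,1,0,0} = 4
G(19) = mex{3,2,1,1,0} = 4
G(20) = mex{4,3,2,1,1} = 0
G(21) = mex{4,3,2,2,1} = 0
G_B(21) = 0.
Combined Grundy value = 2 ⊕ 0 = 2.
A winning move leaves total XOR = 0, i.e. changes one component's Grundy value g to g ⊕ X where X is the current total.
Pile A: need g' = 2⊕2 = 0. Options: 10−1→G=3, 10−6→G=0, 10−7→G=1, 10−9→G=1. Hits: 1.
Pile B: need g' = 0⊕2 = 2. Options: 21−2→G=4, 21−4→G=3, 21−6→G=2, 21−7→G=2, 21−8→G=1. Hits: 2.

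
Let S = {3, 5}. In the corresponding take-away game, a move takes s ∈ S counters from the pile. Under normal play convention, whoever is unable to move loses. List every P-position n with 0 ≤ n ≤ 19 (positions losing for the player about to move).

0, 1, 2, 8, 9, 10, 16, 17, 18

G(0) = 0
G(1) = mex{} = 0
G(2) = mex{} = 0
G(3) = mex{0} = 1
G(4) = mex{0} = 1
G(5) = mex{0,0} = 1
G(6) = mex{1,0} = 2
G(7) = mex{1,0} = 2
G(8) = mex{1,1} = 0
G(9) = mex{2,1} = 0
G(10) = mex{2,1} = 0
G(11) = mex{0,2} = 1
G(12) = mex{0,2} = 1
G(13) = mex{0,0} = 1
G(14) = mex{1,0} = 2
G(15) = mex{1,0} = 2
G(16) = mex{1,1} = 0
G(17) = mex{2,1} = 0
G(18) = mex{2,1} = 0
G(19) = mex{0,2} = 1
P-positions are exactly the n with G(n) = 0.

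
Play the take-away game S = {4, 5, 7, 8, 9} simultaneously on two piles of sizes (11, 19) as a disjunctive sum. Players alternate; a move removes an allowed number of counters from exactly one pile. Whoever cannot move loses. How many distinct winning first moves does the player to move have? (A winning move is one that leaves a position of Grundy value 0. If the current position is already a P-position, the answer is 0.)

5

All piles use S = {4, 5, 7, 8, 9}:
G(0) = 0
G(1) = mex{} = 0
G(2) = mex{} = 0
G(3) = mex{} = 0
G(4) = mex{0} = 1
G(5) = mex{0,0} = 1
G(6) = mex{0,0} = 1
G(7) = mex{0,0,0} = 1
G(8) = mex{1,0,0,0} = 2
G(9) = mex{1,1,0,0,0} = 2
G(10) = mex{1,1,0,0,0} = 2
G(11) = mex{1,1,1,0,0} = 2
G(12) = mex{2,1,1,1,0} = 3
G(13) = mex{2,2,1,1,1} = 0
G(14) = mex{2,2,1,1,1} = 0
G(15) = mex{2,2,2,1,1} = 0
G(16) = mex{3,2,2,2,1} = 0
G(17) = mex{0,3,2,2,2} = 1
G(18) = mex{0,0,2,2,2} = 1
G(19) = mex{0,0,3,2,2} = 1
Pile A: G(11) = 2.
Pile B: G(19) = 1.
Combined Grundy value = 2 ⊕ 1 = 3.
A winning move leaves total XOR = 0, i.e. changes one component's Grundy value g to g ⊕ X where X is the current total.
Pile A: need g' = 2⊕3 = 1. Options: 11−4→G=1, 11−5→G=1, 11−7→G=1, 11−8→G=0, 11−9→G=0. Hits: 3.
Pile B: need g' = 1⊕3 = 2. Options: 19−4→G=0, 19−5→G=0, 19−7→G=3, 19−8→G=2, 19−9→G=2. Hits: 2.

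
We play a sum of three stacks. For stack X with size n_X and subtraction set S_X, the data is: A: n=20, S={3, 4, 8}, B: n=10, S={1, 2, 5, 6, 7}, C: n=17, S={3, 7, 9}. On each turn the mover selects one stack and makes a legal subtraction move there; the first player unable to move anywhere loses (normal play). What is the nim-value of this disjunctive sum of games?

Stack A, S = {3, 4, 8}:
n :  0  1  2  3  4  5  6  7  8  9 10 11 12 13 14 15 16 17 18 19 20
G :  0  0  0  1  1  1  2  0  2  3  1  3  0  0  0  1  1  1  2  0  2
G_A(20) = 2.
Stack B, S = {1, 2, 5, 6, 7}:
G(0) = 0
G(1) = mex{0} = 1
G(2) = mex{1,0} = 2
G(3) = mex{2,1} = 0
G(4) = mex{0,2} = 1
G(5) = mex{1,0,0} = 2
G(6) = mex{2,1,1,0} = 3
G(7) = mex{3,2,2,1,0} = 4
G(8) = mex{4,3,0,2,1} = 5
G(9) = mex{5,4,1,0,2} = 3
G(10) = mex{3,5,2,1,0} = 4
G_B(10) = 4.
Stack C, S = {3, 7, 9}:
G(0) = 0
G(1) = mex{} = 0
G(2) = mex{} = 0
G(3) = mex{0} = 1
G(4) = mex{0} = 1
G(5) = mex{0} = 1
G(6) = mex{1} = 0
G(7) = mex{1,0} = 2
G(8) = mex{1,0} = 2
G(9) = mex{0,0,0} = 1
G(10) = mex{2,1,0} = 3
G(11) = mex{2,1,0} = 3
G(12) = mex{1,1,1} = 0
G(13) = mex{3,0,1} = 2
G(14) = mex{3,2,1} = 0
G(15) = mex{0,2,0} = 1
G(16) = mex{2,1,2} = 0
G(17) = mex{0,3,2} = 1
G_C(17) = 1.
Combined Grundy value = 2 ⊕ 4 ⊕ 1 = 7.

7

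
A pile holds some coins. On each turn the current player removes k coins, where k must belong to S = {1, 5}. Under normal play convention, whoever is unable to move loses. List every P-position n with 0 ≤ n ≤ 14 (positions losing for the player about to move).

G(0) = 0
G(1) = mex{0} = 1
G(2) = mex{1} = 0
G(3) = mex{0} = 1
G(4) = mex{1} = 0
G(5) = mex{0,0} = 1
G(6) = mex{1,1} = 0
G(7) = mex{0,0} = 1
G(8) = mex{1,1} = 0
G(9) = mex{0,0} = 1
G(10) = mex{1,1} = 0
G(11) = mex{0,0} = 1
G(12) = mex{1,1} = 0
G(13) = mex{0,0} = 1
G(14) = mex{1,1} = 0
P-positions are exactly the n with G(n) = 0.

0, 2, 4, 6, 8, 10, 12, 14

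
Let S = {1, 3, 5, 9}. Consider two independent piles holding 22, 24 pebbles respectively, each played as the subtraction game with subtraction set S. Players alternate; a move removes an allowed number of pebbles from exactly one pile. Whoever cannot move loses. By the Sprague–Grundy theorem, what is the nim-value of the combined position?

All piles use S = {1, 3, 5, 9}:
G(0) = 0
G(1) = mex{0} = 1
G(2) = mex{1} = 0
G(3) = mex{0,0} = 1
G(4) = mex{1,1} = 0
G(5) = mex{0,0,0} = 1
G(6) = mex{1,1,1} = 0
G(7) = mex{0,0,0} = 1
G(8) = mex{1,1,1} = 0
G(9) = mex{0,0,0,0} = 1
G(10) = mex{1,1,1,1} = 0
G(11) = mex{0,0,0,0} = 1
G(12) = mex{1,1,1,1} = 0
G(13) = mex{0,0,0,0} = 1
G(14) = mex{1,1,1,1} = 0
G(15) = mex{0,0,0,0} = 1
G(16) = mex{1,1,1,1} = 0
G(17) = mex{0,0,0,0} = 1
G(18) = mex{1,1,1,1} = 0
G(19) = mex{0,0,0,0} = 1
G(20) = mex{1,1,1,1} = 0
G(21) = mex{0,0,0,0} = 1
G(22) = mex{1,1,1,1} = 0
G(23) = mex{0,0,0,0} = 1
G(24) = mex{1,1,1,1} = 0
Pile A: G(22) = 0.
Pile B: G(24) = 0.
Combined Grundy value = 0 ⊕ 0 = 0.

0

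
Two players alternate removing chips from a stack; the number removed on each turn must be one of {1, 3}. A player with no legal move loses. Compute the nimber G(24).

0

G(0) = 0
G(1) = mex{0} = 1
G(2) = mex{1} = 0
G(3) = mex{0,0} = 1
G(4) = mex{1,1} = 0
G(5) = mex{0,0} = 1
G(6) = mex{1,1} = 0
G(7) = mex{0,0} = 1
G(8) = mex{1,1} = 0
G(9) = mex{0,0} = 1
G(10) = mex{1,1} = 0
G(11) = mex{0,0} = 1
G(12) = mex{1,1} = 0
G(13) = mex{0,0} = 1
G(14) = mex{1,1} = 0
G(15) = mex{0,0} = 1
G(16) = mex{1,1} = 0
G(17) = mex{0,0} = 1
G(18) = mex{1,1} = 0
G(19) = mex{0,0} = 1
G(20) = mex{1,1} = 0
G(21) = mex{0,0} = 1
G(22) = mex{1,1} = 0
G(23) = mex{0,0} = 1
G(24) = mex{1,1} = 0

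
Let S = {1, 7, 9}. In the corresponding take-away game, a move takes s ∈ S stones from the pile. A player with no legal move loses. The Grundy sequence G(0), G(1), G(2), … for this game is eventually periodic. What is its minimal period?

2

G(0) = 0
G(1) = mex{0} = 1
G(2) = mex{1} = 0
G(3) = mex{0} = 1
G(4) = mex{1} = 0
G(5) = mex{0} = 1
G(6) = mex{1} = 0
G(7) = mex{0,0} = 1
G(8) = mex{1,1} = 0
G(9) = mex{0,0,0} = 1
G(10) = mex{1,1,1} = 0
G(11) = mex{0,0,0} = 1
G(12) = mex{1,1,1} = 0
G(13) = mex{0,0,0} = 1
G(14) = mex{1,1,1} = 0
G(n+2) = G(n) holds for n = 0,…,8 (a full window of length max(S) = 9), so the sequence is purely periodic with period 2.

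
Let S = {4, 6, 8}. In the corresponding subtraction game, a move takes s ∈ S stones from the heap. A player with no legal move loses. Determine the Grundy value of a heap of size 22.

2

G(0) = 0
G(1) = mex{} = 0
G(2) = mex{} = 0
G(3) = mex{} = 0
G(4) = mex{0} = 1
G(5) = mex{0} = 1
G(6) = mex{0,0} = 1
G(7) = mex{0,0} = 1
G(8) = mex{1,0,0} = 2
G(9) = mex{1,0,0} = 2
G(10) = mex{1,1,0} = 2
G(11) = mex{1,1,0} = 2
G(12) = mex{2,1,1} = 0
G(13) = mex{2,1,1} = 0
G(14) = mex{2,2,1} = 0
G(15) = mex{2,2,1} = 0
G(16) = mex{0,2,2} = 1
G(17) = mex{0,2,2} = 1
G(18) = mex{0,0,2} = 1
G(19) = mex{0,0,2} = 1
G(20) = mex{1,0,0} = 2
G(21) = mex{1,0,0} = 2
G(22) = mex{1,1,0} = 2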